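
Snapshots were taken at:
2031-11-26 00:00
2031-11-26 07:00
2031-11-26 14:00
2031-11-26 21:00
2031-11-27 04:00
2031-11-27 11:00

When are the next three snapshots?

2031-11-27 18:00, 2031-11-28 01:00, 2031-11-28 08:00

The interval is a steady 7 hours (7, 7, 7, 7, 7).
2031-11-27 11:00 + 7 h = 2031-11-27 18:00.
2031-11-27 18:00 + 7 h = 2031-11-28 01:00.
2031-11-28 01:00 + 7 h = 2031-11-28 08:00.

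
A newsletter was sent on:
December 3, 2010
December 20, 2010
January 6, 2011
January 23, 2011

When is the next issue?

February 9, 2011

The spacing is 17, 17, 17 days — always 17 days.
January 23, 2011 + 17 days = February 9, 2011.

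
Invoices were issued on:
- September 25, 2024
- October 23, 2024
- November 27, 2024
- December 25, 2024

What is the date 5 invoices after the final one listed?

All dates are Wednesdays, 28, 35, 28 days apart.
Specifically, the 4th Wednesday of each month.
4th Wednesday of January 2025: January 22, 2025.
February 2025 — 4th Wednesday is February 26, 2025.
March 2025 — 4th Wednesday is March 26, 2025.
4th Wednesday of April 2025: April 23, 2025.
May 2025 — 4th Wednesday is May 28, 2025.

May 28, 2025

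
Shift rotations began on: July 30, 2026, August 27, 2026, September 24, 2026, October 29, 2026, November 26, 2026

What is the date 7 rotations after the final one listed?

Every date is a Thursday; gaps 28, 28, 35, 28 days.
Each is the last Thursday of its month (at least one falls on the 29th or later, ruling out '4th Thursday').
December 2026 ends with Thursday December 31, 2026.
Last Thursday of January 2027: January 28, 2027.
February 2027 ends with Thursday February 25, 2027.
March 2027 ends with Thursday March 25, 2027.
April 2027 ends with Thursday April 29, 2027.
Last Thursday of May 2027: May 27, 2027.
June 2027 ends with Thursday June 24, 2027.

June 24, 2027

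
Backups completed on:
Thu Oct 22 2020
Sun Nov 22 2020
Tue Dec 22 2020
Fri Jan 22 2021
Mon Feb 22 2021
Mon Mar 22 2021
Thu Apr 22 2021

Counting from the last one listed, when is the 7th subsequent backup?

Gaps: 31, 30, 31, 31, 28, 31 days — not constant. Every event is on the 22nd of the month.
Pattern: the 22nd of each month.
Next: May 2021 → Sat May 22 2021.
Next: June 2021 → Tue Jun 22 2021.
Next: July 2021 → Thu Jul 22 2021.
Next: August 2021 → Sun Aug 22 2021.
September 2021: Wed Sep 22 2021.
October 2021: Fri Oct 22 2021.
November 2021: Mon Nov 22 2021.

Mon Nov 22 2021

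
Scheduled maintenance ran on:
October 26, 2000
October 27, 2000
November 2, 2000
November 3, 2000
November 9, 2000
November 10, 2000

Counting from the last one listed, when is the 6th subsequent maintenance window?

December 1, 2000

Gaps: 1, 6, 1, 6, 1 days — not constant, but cyclic with period 2.
The events fall on every Thursday and Friday.
Next Thursday: November 16, 2000.
Next Friday: November 17, 2000.
Next Thursday: November 23, 2000.
The following Friday is November 24, 2000.
Next Thursday: November 30, 2000.
The following Friday is December 1, 2000.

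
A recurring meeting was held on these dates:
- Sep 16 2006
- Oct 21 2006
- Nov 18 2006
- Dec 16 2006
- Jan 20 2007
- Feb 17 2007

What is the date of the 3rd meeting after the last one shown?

These are Saturdays at 28- or 35-day spacing (35, 28, 28, 35, 28).
The pattern: 3rd Saturday of the month.
March 2007 — 3rd Saturday is Mar 17 2007.
April 2007 — 3rd Saturday is Apr 21 2007.
3rd Saturday of May 2007: May 19 2007.

May 19 2007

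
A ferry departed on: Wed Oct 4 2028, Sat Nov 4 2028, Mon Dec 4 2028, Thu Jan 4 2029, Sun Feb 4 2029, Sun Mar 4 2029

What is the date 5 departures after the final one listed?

Gaps: 31, 30, 31, 31, 28 days — not constant. Every event is on the 4th of the month.
Pattern: the 4th of each month.
Next: April 2029 → Wed Apr 4 2029.
May 2029: Fri May 4 2029.
June 2029: Mon Jun 4 2029.
Next: July 2029 → Wed Jul 4 2029.
Next: August 2029 → Sat Aug 4 2029.

Sat Aug 4 2029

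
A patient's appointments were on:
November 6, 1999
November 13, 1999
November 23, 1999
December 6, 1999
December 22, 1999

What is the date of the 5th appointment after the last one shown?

The spacing grows by 3 each time: 7, 10, 13, 16 days.
Next gap: 19 days. December 22, 1999 + 19 days = January 10, 2000.
Next gap: 22 days. January 10, 2000 + 22 days = February 1, 2000.
Next gap: 25 days. February 1, 2000 + 25 days = February 26, 2000.
Next gap: 28 days. February 26, 2000 + 28 days = March 25, 2000.
Next gap: 31 days. March 25, 2000 + 31 days = April 25, 2000.

April 25, 2000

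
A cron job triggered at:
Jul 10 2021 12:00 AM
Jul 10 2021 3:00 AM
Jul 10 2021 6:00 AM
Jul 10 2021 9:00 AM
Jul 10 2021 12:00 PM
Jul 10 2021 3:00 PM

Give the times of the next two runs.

Gaps: 3, 3, 3, 3, 3 hours — each event is 3 hours after the previous one.
Jul 10 2021 3:00 PM + 3 h = Jul 10 2021 6:00 PM.
Jul 10 2021 6:00 PM + 3 h = Jul 10 2021 9:00 PM.

Jul 10 2021 6:00 PM, Jul 10 2021 9:00 PM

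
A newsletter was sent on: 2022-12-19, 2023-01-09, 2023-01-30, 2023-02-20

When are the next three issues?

Every event comes 21 days after the last (21, 21, 21).
2023-02-20 + 21 days = 2023-03-13.
2023-03-13 + 21 days = 2023-04-03.
2023-04-03 + 21 days = 2023-04-24.

2023-03-13, 2023-04-03, 2023-04-24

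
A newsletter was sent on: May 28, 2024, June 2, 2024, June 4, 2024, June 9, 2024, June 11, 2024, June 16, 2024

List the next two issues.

Gaps: 5, 2, 5, 2, 5 days — not constant, but cyclic with period 2.
The events fall on every Tuesday and Sunday.
Next Tuesday: June 18, 2024.
The following Sunday is June 23, 2024.

June 18, 2024; June 23, 2024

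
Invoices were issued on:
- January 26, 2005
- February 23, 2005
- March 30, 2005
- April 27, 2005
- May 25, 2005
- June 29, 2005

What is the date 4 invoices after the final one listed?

October 26, 2005

Every date is a Wednesday; gaps 28, 35, 28, 28, 35 days.
Each is the last Wednesday of its month (at least one falls on the 29th or later, ruling out '4th Wednesday').
July 2005 ends with Wednesday July 27, 2005.
August 2005 ends with Wednesday August 31, 2005.
September 2005 ends with Wednesday September 28, 2005.
October 2005 ends with Wednesday October 26, 2005.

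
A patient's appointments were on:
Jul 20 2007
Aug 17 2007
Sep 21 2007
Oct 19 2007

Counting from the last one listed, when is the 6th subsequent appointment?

Apr 18 2008

These are Fridays at 28- or 35-day spacing (28, 35, 28).
The pattern: 3rd Friday of the month.
November 2007 — 3rd Friday is Nov 16 2007.
December 2007 — 3rd Friday is Dec 21 2007.
January 2008 — 3rd Friday is Jan 18 2008.
3rd Friday of February 2008: Feb 15 2008.
3rd Friday of March 2008: Mar 21 2008.
3rd Friday of April 2008: Apr 18 2008.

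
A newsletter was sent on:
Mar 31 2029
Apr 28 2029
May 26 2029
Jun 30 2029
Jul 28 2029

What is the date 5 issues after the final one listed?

Every date is a Saturday; gaps 28, 28, 35, 28 days.
Each is the last Saturday of its month (at least one falls on the 29th or later, ruling out '4th Saturday').
August 2029 ends with Saturday Aug 25 2029.
September 2029 ends with Saturday Sep 29 2029.
October 2029 ends with Saturday Oct 27 2029.
November 2029 ends with Saturday Nov 24 2029.
Last Saturday of December 2029: Dec 29 2029.

Dec 29 2029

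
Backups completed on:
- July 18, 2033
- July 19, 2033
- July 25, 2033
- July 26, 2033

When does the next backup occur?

Every event lands on a Monday or Tuesday (gaps cycle 1, 6, 1).
So the schedule is: every Monday and Tuesday.
Next Monday: August 1, 2033.

August 1, 2033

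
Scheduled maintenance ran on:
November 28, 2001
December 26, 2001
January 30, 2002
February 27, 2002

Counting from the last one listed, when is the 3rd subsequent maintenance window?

Every date is a Wednesday; gaps 28, 35, 28 days.
Each is the last Wednesday of its month (at least one falls on the 29th or later, ruling out '4th Wednesday').
March 2002 ends with Wednesday March 27, 2002.
Last Wednesday of April 2002: April 24, 2002.
Last Wednesday of May 2002: May 29, 2002.

May 29, 2002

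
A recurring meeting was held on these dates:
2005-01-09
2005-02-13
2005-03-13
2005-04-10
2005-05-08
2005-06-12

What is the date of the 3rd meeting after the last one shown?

2005-09-11

All dates are Sundays, 35, 28, 28, 28, 35 days apart.
Specifically, the 2nd Sunday of each month.
July 2005 — 2nd Sunday is 2005-07-10.
August 2005 — 2nd Sunday is 2005-08-14.
September 2005 — 2nd Sunday is 2005-09-11.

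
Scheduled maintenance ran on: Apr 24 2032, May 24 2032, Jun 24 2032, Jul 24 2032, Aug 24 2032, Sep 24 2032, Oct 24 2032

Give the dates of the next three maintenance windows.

Nov 24 2032, Dec 24 2032, Jan 24 2033

Gaps: 30, 31, 30, 31, 31, 30 days — not constant. Every event is on the 24th of the month.
Pattern: the 24th of each month.
Next: November 2032 → Nov 24 2032.
December 2032: Dec 24 2032.
Next: January 2033 → Jan 24 2033.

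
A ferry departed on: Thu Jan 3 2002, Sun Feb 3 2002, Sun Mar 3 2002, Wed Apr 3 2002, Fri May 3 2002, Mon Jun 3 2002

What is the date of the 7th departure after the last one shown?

Gaps: 31, 28, 31, 30, 31 days — not constant. Every event is on the 3rd of the month.
Pattern: the 3rd of each month.
Next: July 2002 → Wed Jul 3 2002.
Next: August 2002 → Sat Aug 3 2002.
Next: September 2002 → Tue Sep 3 2002.
October 2002: Thu Oct 3 2002.
Next: November 2002 → Sun Nov 3 2002.
Next: December 2002 → Tue Dec 3 2002.
Next: January 2003 → Fri Jan 3 2003.

Fri Jan 3 2003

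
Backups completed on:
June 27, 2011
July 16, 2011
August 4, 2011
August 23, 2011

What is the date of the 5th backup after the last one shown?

November 26, 2011

Gaps between consecutive events: 19, 19, 19 days — a constant 19-day interval.
August 23, 2011 + 19 days = September 11, 2011.
September 11, 2011 + 19 days = September 30, 2011.
September 30, 2011 + 19 days = October 19, 2011.
October 19, 2011 + 19 days = November 7, 2011.
November 7, 2011 + 19 days = November 26, 2011.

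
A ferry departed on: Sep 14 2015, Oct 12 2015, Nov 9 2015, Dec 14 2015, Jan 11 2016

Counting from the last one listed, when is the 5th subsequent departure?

Jun 13 2016

These are Mondays at 28- or 35-day spacing (28, 28, 35, 28).
The pattern: 2nd Monday of the month.
2nd Monday of February 2016: Feb 8 2016.
2nd Monday of March 2016: Mar 14 2016.
April 2016 — 2nd Monday is Apr 11 2016.
2nd Monday of May 2016: May 9 2016.
June 2016 — 2nd Monday is Jun 13 2016.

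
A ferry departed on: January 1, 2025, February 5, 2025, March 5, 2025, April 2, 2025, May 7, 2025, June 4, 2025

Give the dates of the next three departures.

July 2, 2025; August 6, 2025; September 3, 2025

These are Wednesdays at 28- or 35-day spacing (35, 28, 28, 35, 28).
The pattern: 1st Wednesday of the month.
1st Wednesday of July 2025: July 2, 2025.
August 2025 — 1st Wednesday is August 6, 2025.
1st Wednesday of September 2025: September 3, 2025.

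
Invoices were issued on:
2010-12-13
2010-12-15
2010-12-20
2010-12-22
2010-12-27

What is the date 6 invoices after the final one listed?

2011-01-17

The gap pattern 2, 5, 2, 5 repeats every 2 events.
These are the Mondays and Wednesdays of each week.
The following Wednesday is 2010-12-29.
The following Monday is 2011-01-03.
The following Wednesday is 2011-01-05.
The following Monday is 2011-01-10.
The following Wednesday is 2011-01-12.
Next Monday: 2011-01-17.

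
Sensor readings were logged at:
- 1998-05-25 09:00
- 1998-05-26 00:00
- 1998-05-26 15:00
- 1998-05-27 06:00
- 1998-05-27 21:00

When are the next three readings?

Spacing: 15, 15, 15, 15 h — constant 15 h.
1998-05-27 21:00 + 15 h = 1998-05-28 12:00.
1998-05-28 12:00 + 15 h = 1998-05-29 03:00.
1998-05-29 03:00 + 15 h = 1998-05-29 18:00.

1998-05-28 12:00, 1998-05-29 03:00, 1998-05-29 18:00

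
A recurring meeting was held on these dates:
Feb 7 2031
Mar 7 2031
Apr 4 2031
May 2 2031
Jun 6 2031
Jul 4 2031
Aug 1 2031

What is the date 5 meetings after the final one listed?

Jan 2 2032

All dates are Fridays, 28, 28, 28, 35, 28, 28 days apart.
Specifically, the 1st Friday of each month.
1st Friday of September 2031: Sep 5 2031.
1st Friday of October 2031: Oct 3 2031.
November 2031 — 1st Friday is Nov 7 2031.
1st Friday of December 2031: Dec 5 2031.
1st Friday of January 2032: Jan 2 2032.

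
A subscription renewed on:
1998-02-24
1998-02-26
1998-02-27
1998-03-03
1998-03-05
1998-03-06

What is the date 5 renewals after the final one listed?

Every event lands on a Tuesday or Thursday or Friday (gaps cycle 2, 1, 4, 2, 1).
So the schedule is: every Tuesday, Thursday and Friday.
Next Tuesday: 1998-03-10.
Next Thursday: 1998-03-12.
The following Friday is 1998-03-13.
The following Tuesday is 1998-03-17.
The following Thursday is 1998-03-19.

1998-03-19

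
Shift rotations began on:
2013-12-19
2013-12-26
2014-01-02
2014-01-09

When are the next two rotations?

Gaps between consecutive events: 7, 7, 7 days — a constant 7-day interval.
2014-01-09 + 7 days = 2014-01-16.
2014-01-16 + 7 days = 2014-01-23.

2014-01-16, 2014-01-23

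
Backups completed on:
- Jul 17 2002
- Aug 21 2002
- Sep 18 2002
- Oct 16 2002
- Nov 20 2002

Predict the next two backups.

These are Wednesdays at 28- or 35-day spacing (35, 28, 28, 35).
The pattern: 3rd Wednesday of the month.
3rd Wednesday of December 2002: Dec 18 2002.
3rd Wednesday of January 2003: Jan 15 2003.

Dec 18 2002, Jan 15 2003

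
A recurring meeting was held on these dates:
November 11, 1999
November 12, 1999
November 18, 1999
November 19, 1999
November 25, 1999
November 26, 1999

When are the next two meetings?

December 2, 1999; December 3, 1999

Every event lands on a Thursday or Friday (gaps cycle 1, 6, 1, 6, 1).
So the schedule is: every Thursday and Friday.
Next Thursday: December 2, 1999.
The following Friday is December 3, 1999.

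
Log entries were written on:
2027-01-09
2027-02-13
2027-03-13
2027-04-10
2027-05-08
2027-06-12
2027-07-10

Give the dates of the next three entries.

These are Saturdays at 28- or 35-day spacing (35, 28, 28, 28, 35, 28).
The pattern: 2nd Saturday of the month.
2nd Saturday of August 2027: 2027-08-14.
September 2027 — 2nd Saturday is 2027-09-11.
2nd Saturday of October 2027: 2027-10-09.

2027-08-14, 2027-09-11, 2027-10-09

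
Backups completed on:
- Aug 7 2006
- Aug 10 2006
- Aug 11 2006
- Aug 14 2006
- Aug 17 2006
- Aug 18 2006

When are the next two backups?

The gap pattern 3, 1, 3, 3, 1 repeats every 3 events.
These are the Mondays, Thursdays and Fridays of each week.
Next Monday: Aug 21 2006.
The following Thursday is Aug 24 2006.

Aug 21 2006, Aug 24 2006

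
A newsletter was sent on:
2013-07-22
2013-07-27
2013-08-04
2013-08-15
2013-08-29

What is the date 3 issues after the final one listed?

Gaps: 5, 8, 11, 14 days — each gap is 3 larger than the previous one.
Next gap: 17 days. 2013-08-29 + 17 days = 2013-09-15.
Next gap: 20 days. 2013-09-15 + 20 days = 2013-10-05.
Next gap: 23 days. 2013-10-05 + 23 days = 2013-10-28.

2013-10-28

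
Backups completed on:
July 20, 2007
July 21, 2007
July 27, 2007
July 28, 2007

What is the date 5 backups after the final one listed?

Gaps: 1, 6, 1 days — not constant, but cyclic with period 2.
The events fall on every Friday and Saturday.
Next Friday: August 3, 2007.
Next Saturday: August 4, 2007.
The following Friday is August 10, 2007.
Next Saturday: August 11, 2007.
Next Friday: August 17, 2007.

August 17, 2007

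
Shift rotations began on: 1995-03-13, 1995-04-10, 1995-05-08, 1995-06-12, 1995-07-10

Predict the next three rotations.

1995-08-14, 1995-09-11, 1995-10-09

All dates are Mondays, 28, 28, 35, 28 days apart.
Specifically, the 2nd Monday of each month.
August 1995 — 2nd Monday is 1995-08-14.
2nd Monday of September 1995: 1995-09-11.
October 1995 — 2nd Monday is 1995-10-09.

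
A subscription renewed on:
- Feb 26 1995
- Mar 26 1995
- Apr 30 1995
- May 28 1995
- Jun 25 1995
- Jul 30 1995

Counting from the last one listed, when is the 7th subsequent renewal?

Feb 25 1996

All Sundays; the gaps (28, 35, 28, 28, 35) vary with month length.
This is the last Sunday of each month.
Last Sunday of August 1995: Aug 27 1995.
Last Sunday of September 1995: Sep 24 1995.
Last Sunday of October 1995: Oct 29 1995.
November 1995 ends with Sunday Nov 26 1995.
Last Sunday of December 1995: Dec 31 1995.
Last Sunday of January 1996: Jan 28 1996.
February 1996 ends with Sunday Feb 25 1996.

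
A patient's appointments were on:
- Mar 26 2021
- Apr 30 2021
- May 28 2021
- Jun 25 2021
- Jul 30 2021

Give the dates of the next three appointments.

Aug 27 2021, Sep 24 2021, Oct 29 2021

All Fridays; the gaps (35, 28, 28, 35) vary with month length.
This is the last Friday of each month.
Last Friday of August 2021: Aug 27 2021.
Last Friday of September 2021: Sep 24 2021.
Last Friday of October 2021: Oct 29 2021.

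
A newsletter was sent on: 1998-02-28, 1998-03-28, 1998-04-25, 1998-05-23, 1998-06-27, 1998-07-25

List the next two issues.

These are Saturdays at 28- or 35-day spacing (28, 28, 28, 35, 28).
The pattern: 4th Saturday of the month.
4th Saturday of August 1998: 1998-08-22.
September 1998 — 4th Saturday is 1998-09-26.

1998-08-22, 1998-09-26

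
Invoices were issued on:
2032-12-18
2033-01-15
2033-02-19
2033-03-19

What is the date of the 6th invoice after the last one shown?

All dates are Saturdays, 28, 35, 28 days apart.
Specifically, the 3rd Saturday of each month.
April 2033 — 3rd Saturday is 2033-04-16.
May 2033 — 3rd Saturday is 2033-05-21.
June 2033 — 3rd Saturday is 2033-06-18.
3rd Saturday of July 2033: 2033-07-16.
August 2033 — 3rd Saturday is 2033-08-20.
3rd Saturday of September 2033: 2033-09-17.

2033-09-17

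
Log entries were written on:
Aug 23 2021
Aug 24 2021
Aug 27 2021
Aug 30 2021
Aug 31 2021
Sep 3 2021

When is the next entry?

Sep 6 2021

The gap pattern 1, 3, 3, 1, 3 repeats every 3 events.
These are the Mondays, Tuesdays and Fridays of each week.
Next Monday: Sep 6 2021.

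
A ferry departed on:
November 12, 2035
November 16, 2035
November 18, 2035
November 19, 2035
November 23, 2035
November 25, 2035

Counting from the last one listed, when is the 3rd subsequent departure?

December 2, 2035

Gaps: 4, 2, 1, 4, 2 days — not constant, but cyclic with period 3.
The events fall on every Monday, Friday and Sunday.
The following Monday is November 26, 2035.
Next Friday: November 30, 2035.
Next Sunday: December 2, 2035.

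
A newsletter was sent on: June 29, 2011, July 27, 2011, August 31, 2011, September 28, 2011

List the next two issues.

October 26, 2011; November 30, 2011

Every date is a Wednesday; gaps 28, 35, 28 days.
Each is the last Wednesday of its month (at least one falls on the 29th or later, ruling out '4th Wednesday').
October 2011 ends with Wednesday October 26, 2011.
Last Wednesday of November 2011: November 30, 2011.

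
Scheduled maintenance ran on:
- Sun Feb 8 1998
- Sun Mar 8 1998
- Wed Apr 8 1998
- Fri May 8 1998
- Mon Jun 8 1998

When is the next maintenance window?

Gaps: 28, 31, 30, 31 days — not constant. Every event is on the 8th of the month.
Pattern: the 8th of each month.
Next: July 1998 → Wed Jul 8 1998.

Wed Jul 8 1998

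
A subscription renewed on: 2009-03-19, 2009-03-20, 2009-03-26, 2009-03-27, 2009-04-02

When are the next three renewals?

The gap pattern 1, 6, 1, 6 repeats every 2 events.
These are the Thursdays and Fridays of each week.
Next Friday: 2009-04-03.
The following Thursday is 2009-04-09.
The following Friday is 2009-04-10.

2009-04-03, 2009-04-09, 2009-04-10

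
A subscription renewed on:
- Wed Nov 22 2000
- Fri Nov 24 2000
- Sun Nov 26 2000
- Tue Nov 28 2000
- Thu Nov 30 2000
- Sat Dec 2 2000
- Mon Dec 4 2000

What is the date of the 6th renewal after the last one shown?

Every event comes 2 days after the last (2, 2, 2, 2, 2, 2).
Mon Dec 4 2000 + 2 days = Wed Dec 6 2000.
Wed Dec 6 2000 + 2 days = Fri Dec 8 2000.
Fri Dec 8 2000 + 2 days = Sun Dec 10 2000.
Sun Dec 10 2000 + 2 days = Tue Dec 12 2000.
Tue Dec 12 2000 + 2 days = Thu Dec 14 2000.
Thu Dec 14 2000 + 2 days = Sat Dec 16 2000.

Sat Dec 16 2000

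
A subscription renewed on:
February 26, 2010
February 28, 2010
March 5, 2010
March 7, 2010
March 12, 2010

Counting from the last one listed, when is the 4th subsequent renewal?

Gaps: 2, 5, 2, 5 days — not constant, but cyclic with period 2.
The events fall on every Friday and Sunday.
The following Sunday is March 14, 2010.
Next Friday: March 19, 2010.
The following Sunday is March 21, 2010.
The following Friday is March 26, 2010.

March 26, 2010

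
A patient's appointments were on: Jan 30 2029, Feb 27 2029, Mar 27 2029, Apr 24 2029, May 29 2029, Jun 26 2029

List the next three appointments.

Every date is a Tuesday; gaps 28, 28, 28, 35, 28 days.
Each is the last Tuesday of its month (at least one falls on the 29th or later, ruling out '4th Tuesday').
July 2029 ends with Tuesday Jul 31 2029.
August 2029 ends with Tuesday Aug 28 2029.
Last Tuesday of September 2029: Sep 25 2029.

Jul 31 2029, Aug 28 2029, Sep 25 2029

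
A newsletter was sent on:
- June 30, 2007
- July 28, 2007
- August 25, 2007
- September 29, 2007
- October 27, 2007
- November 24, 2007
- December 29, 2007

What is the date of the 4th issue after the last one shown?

April 26, 2008

Every date is a Saturday; gaps 28, 28, 35, 28, 28, 35 days.
Each is the last Saturday of its month (at least one falls on the 29th or later, ruling out '4th Saturday').
Last Saturday of January 2008: January 26, 2008.
February 2008 ends with Saturday February 23, 2008.
Last Saturday of March 2008: March 29, 2008.
April 2008 ends with Saturday April 26, 2008.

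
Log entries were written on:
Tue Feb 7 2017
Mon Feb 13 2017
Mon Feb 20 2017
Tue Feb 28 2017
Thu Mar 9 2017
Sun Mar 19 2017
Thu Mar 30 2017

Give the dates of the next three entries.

Gaps: 6, 7, 8, 9, 10, 11 days — each gap is 1 larger than the previous one.
Next gap: 12 days. Thu Mar 30 2017 + 12 days = Tue Apr 11 2017.
Next gap: 13 days. Tue Apr 11 2017 + 13 days = Mon Apr 24 2017.
Next gap: 14 days. Mon Apr 24 2017 + 14 days = Mon May 8 2017.

Tue Apr 11 2017, Mon Apr 24 2017, Mon May 8 2017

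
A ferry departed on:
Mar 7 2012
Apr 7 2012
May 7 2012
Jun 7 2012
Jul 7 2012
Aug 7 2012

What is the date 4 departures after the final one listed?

Each date is the 7th; the gaps (31, 30, 31, 30, 31) track the month lengths.
The rule is the 7th of each month.
Next: September 2012 → Sep 7 2012.
Next: October 2012 → Oct 7 2012.
November 2012: Nov 7 2012.
Next: December 2012 → Dec 7 2012.

Dec 7 2012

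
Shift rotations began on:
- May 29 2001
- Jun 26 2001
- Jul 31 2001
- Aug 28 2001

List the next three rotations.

Sep 25 2001, Oct 30 2001, Nov 27 2001

Every date is a Tuesday; gaps 28, 35, 28 days.
Each is the last Tuesday of its month (at least one falls on the 29th or later, ruling out '4th Tuesday').
Last Tuesday of September 2001: Sep 25 2001.
Last Tuesday of October 2001: Oct 30 2001.
Last Tuesday of November 2001: Nov 27 2001.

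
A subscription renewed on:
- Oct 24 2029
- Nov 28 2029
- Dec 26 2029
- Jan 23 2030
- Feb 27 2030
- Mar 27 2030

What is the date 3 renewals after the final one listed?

Jun 26 2030

These are Wednesdays at 28- or 35-day spacing (35, 28, 28, 35, 28).
The pattern: 4th Wednesday of the month.
4th Wednesday of April 2030: Apr 24 2030.
4th Wednesday of May 2030: May 22 2030.
4th Wednesday of June 2030: Jun 26 2030.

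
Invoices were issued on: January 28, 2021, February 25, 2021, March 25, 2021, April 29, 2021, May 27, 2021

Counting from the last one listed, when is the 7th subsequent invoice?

December 30, 2021

These are Thursdays with 28, 28, 35, 28-day gaps.
Each is the final Thursday of its month — April 29, 2021 is past the 28th, so '4th Thursday' doesn't fit.
June 2021 ends with Thursday June 24, 2021.
Last Thursday of July 2021: July 29, 2021.
August 2021 ends with Thursday August 26, 2021.
September 2021 ends with Thursday September 30, 2021.
October 2021 ends with Thursday October 28, 2021.
November 2021 ends with Thursday November 25, 2021.
Last Thursday of December 2021: December 30, 2021.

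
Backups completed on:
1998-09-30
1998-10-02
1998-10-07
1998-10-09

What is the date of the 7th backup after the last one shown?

Gaps: 2, 5, 2 days — not constant, but cyclic with period 2.
The events fall on every Wednesday and Friday.
The following Wednesday is 1998-10-14.
Next Friday: 1998-10-16.
The following Wednesday is 1998-10-21.
Next Friday: 1998-10-23.
Next Wednesday: 1998-10-28.
Next Friday: 1998-10-30.
Next Wednesday: 1998-11-04.

1998-11-04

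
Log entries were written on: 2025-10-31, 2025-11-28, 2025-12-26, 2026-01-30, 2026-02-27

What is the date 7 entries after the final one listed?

Every date is a Friday; gaps 28, 28, 35, 28 days.
Each is the last Friday of its month (at least one falls on the 29th or later, ruling out '4th Friday').
Last Friday of March 2026: 2026-03-27.
April 2026 ends with Friday 2026-04-24.
May 2026 ends with Friday 2026-05-29.
Last Friday of June 2026: 2026-06-26.
Last Friday of July 2026: 2026-07-31.
August 2026 ends with Friday 2026-08-28.
September 2026 ends with Friday 2026-09-25.

2026-09-25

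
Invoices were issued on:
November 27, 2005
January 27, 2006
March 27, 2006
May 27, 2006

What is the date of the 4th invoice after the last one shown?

January 27, 2007

The day-of-month is always 27 (61, 59, 61 days between events).
So this recurs on the 27th of every 2 months.
July 2006: July 27, 2006.
Next: September 2006 → September 27, 2006.
November 2006: November 27, 2006.
Next: January 2007 → January 27, 2007.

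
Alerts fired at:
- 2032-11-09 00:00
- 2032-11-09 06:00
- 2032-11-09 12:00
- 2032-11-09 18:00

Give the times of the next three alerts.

2032-11-10 00:00, 2032-11-10 06:00, 2032-11-10 12:00

Gaps: 6, 6, 6 hours — each event is 6 hours after the previous one.
2032-11-09 18:00 + 6 h = 2032-11-10 00:00.
2032-11-10 00:00 + 6 h = 2032-11-10 06:00.
2032-11-10 06:00 + 6 h = 2032-11-10 12:00.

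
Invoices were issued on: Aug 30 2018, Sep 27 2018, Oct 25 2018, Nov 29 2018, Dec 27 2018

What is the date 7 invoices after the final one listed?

All Thursdays; the gaps (28, 28, 35, 28) vary with month length.
This is the last Thursday of each month.
January 2019 ends with Thursday Jan 31 2019.
Last Thursday of February 2019: Feb 28 2019.
March 2019 ends with Thursday Mar 28 2019.
Last Thursday of April 2019: Apr 25 2019.
May 2019 ends with Thursday May 30 2019.
June 2019 ends with Thursday Jun 27 2019.
Last Thursday of July 2019: Jul 25 2019.

Jul 25 2019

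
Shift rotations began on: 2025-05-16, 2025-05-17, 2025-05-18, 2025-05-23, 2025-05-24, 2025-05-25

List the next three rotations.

2025-05-30, 2025-05-31, 2025-06-01

The gap pattern 1, 1, 5, 1, 1 repeats every 3 events.
These are the Fridays, Saturdays and Sundays of each week.
The following Friday is 2025-05-30.
Next Saturday: 2025-05-31.
Next Sunday: 2025-06-01.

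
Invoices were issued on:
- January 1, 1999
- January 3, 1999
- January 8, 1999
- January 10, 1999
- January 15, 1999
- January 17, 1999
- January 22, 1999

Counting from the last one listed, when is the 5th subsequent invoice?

February 7, 1999

Gaps: 2, 5, 2, 5, 2, 5 days — not constant, but cyclic with period 2.
The events fall on every Friday and Sunday.
Next Sunday: January 24, 1999.
The following Friday is January 29, 1999.
Next Sunday: January 31, 1999.
Next Friday: February 5, 1999.
Next Sunday: February 7, 1999.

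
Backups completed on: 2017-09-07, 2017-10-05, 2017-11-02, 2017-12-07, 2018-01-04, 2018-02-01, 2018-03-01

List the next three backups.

Gaps: 28, 28, 35, 28, 28, 28 days — a mix of 28 and 35. Every date is a Thursday.
Each is the 1st Thursday of its month.
1st Thursday of April 2018: 2018-04-05.
1st Thursday of May 2018: 2018-05-03.
June 2018 — 1st Thursday is 2018-06-07.

2018-04-05, 2018-05-03, 2018-06-07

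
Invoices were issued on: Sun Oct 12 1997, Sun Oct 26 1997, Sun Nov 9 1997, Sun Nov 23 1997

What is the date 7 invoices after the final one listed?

Sun Mar 1 1998

Gaps between consecutive events: 14, 14, 14 days — a constant 14-day interval.
Sun Nov 23 1997 + 14 days = Sun Dec 7 1997.
Sun Dec 7 1997 + 14 days = Sun Dec 21 1997.
Sun Dec 21 1997 + 14 days = Sun Jan 4 1998.
Sun Jan 4 1998 + 14 days = Sun Jan 18 1998.
Sun Jan 18 1998 + 14 days = Sun Feb 1 1998.
Sun Feb 1 1998 + 14 days = Sun Feb 15 1998.
Sun Feb 15 1998 + 14 days = Sun Mar 1 1998.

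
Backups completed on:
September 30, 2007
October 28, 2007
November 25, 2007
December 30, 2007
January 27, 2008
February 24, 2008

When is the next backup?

Every date is a Sunday; gaps 28, 28, 35, 28, 28 days.
Each is the last Sunday of its month (at least one falls on the 29th or later, ruling out '4th Sunday').
Last Sunday of March 2008: March 30, 2008.

March 30, 2008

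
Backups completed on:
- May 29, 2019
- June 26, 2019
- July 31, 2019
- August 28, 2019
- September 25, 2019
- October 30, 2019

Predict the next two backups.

Every date is a Wednesday; gaps 28, 35, 28, 28, 35 days.
Each is the last Wednesday of its month (at least one falls on the 29th or later, ruling out '4th Wednesday').
November 2019 ends with Wednesday November 27, 2019.
Last Wednesday of December 2019: December 25, 2019.

November 27, 2019; December 25, 2019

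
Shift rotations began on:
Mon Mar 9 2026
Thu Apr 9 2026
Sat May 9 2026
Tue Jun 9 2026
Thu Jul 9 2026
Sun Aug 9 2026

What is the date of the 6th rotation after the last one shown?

Tue Feb 9 2027

Each date is the 9th; the gaps (31, 30, 31, 30, 31) track the month lengths.
The rule is the 9th of each month.
Next: September 2026 → Wed Sep 9 2026.
October 2026: Fri Oct 9 2026.
Next: November 2026 → Mon Nov 9 2026.
Next: December 2026 → Wed Dec 9 2026.
Next: January 2027 → Sat Jan 9 2027.
Next: February 2027 → Tue Feb 9 2027.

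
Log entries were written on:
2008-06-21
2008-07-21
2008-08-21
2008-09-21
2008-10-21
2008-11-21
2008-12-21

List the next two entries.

The day-of-month is always 21 (30, 31, 31, 30, 31, 30 days between events).
So this recurs on the 21st of each month.
Next: January 2009 → 2009-01-21.
Next: February 2009 → 2009-02-21.

2009-01-21, 2009-02-21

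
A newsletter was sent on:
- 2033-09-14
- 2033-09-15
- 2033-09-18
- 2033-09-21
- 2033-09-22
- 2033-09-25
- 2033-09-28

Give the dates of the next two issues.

2033-09-29, 2033-10-02

Gaps: 1, 3, 3, 1, 3, 3 days — not constant, but cyclic with period 3.
The events fall on every Wednesday, Thursday and Sunday.
Next Thursday: 2033-09-29.
Next Sunday: 2033-10-02.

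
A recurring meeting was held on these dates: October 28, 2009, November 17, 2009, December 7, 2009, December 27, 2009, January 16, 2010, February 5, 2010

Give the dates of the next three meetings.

Every event comes 20 days after the last (20, 20, 20, 20, 20).
February 5, 2010 + 20 days = February 25, 2010.
February 25, 2010 + 20 days = March 17, 2010.
March 17, 2010 + 20 days = April 6, 2010.

February 25, 2010; March 17, 2010; April 6, 2010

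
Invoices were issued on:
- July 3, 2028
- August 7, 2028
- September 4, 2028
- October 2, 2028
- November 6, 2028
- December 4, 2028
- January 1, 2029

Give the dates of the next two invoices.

Gaps: 35, 28, 28, 35, 28, 28 days — a mix of 28 and 35. Every date is a Monday.
Each is the 1st Monday of its month.
February 2029 — 1st Monday is February 5, 2029.
March 2029 — 1st Monday is March 5, 2029.

February 5, 2029; March 5, 2029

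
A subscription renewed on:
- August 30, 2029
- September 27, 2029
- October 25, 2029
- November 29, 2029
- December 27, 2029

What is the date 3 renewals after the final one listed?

All Thursdays; the gaps (28, 28, 35, 28) vary with month length.
This is the last Thursday of each month.
January 2030 ends with Thursday January 31, 2030.
Last Thursday of February 2030: February 28, 2030.
March 2030 ends with Thursday March 28, 2030.

March 28, 2030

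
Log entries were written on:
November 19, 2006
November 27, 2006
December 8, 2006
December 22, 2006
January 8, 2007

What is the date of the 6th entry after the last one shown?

June 22, 2007

The spacing grows by 3 each time: 8, 11, 14, 17 days.
Next gap: 20 days. January 8, 2007 + 20 days = January 28, 2007.
Next gap: 23 days. January 28, 2007 + 23 days = February 20, 2007.
Next gap: 26 days. February 20, 2007 + 26 days = March 18, 2007.
Next gap: 29 days. March 18, 2007 + 29 days = April 16, 2007.
Next gap: 32 days. April 16, 2007 + 32 days = May 18, 2007.
Next gap: 35 days. May 18, 2007 + 35 days = June 22, 2007.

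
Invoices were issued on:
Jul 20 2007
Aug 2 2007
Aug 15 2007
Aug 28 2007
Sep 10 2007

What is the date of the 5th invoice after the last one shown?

The spacing is 13, 13, 13, 13 days — always 13 days.
Sep 10 2007 + 13 days = Sep 23 2007.
Sep 23 2007 + 13 days = Oct 6 2007.
Oct 6 2007 + 13 days = Oct 19 2007.
Oct 19 2007 + 13 days = Nov 1 2007.
Nov 1 2007 + 13 days = Nov 14 2007.

Nov 14 2007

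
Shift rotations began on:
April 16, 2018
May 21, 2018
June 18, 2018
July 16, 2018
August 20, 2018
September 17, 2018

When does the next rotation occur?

October 15, 2018

All dates are Mondays, 35, 28, 28, 35, 28 days apart.
Specifically, the 3rd Monday of each month.
October 2018 — 3rd Monday is October 15, 2018.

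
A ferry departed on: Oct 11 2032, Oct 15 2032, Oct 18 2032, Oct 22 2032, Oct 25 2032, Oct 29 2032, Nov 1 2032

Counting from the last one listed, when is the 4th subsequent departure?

The gap pattern 4, 3, 4, 3, 4, 3 repeats every 2 events.
These are the Mondays and Fridays of each week.
Next Friday: Nov 5 2032.
The following Monday is Nov 8 2032.
The following Friday is Nov 12 2032.
The following Monday is Nov 15 2032.

Nov 15 2032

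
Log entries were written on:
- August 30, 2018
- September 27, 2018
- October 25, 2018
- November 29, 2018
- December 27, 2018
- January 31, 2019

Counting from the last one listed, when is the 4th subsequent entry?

Every date is a Thursday; gaps 28, 28, 35, 28, 35 days.
Each is the last Thursday of its month (at least one falls on the 29th or later, ruling out '4th Thursday').
February 2019 ends with Thursday February 28, 2019.
March 2019 ends with Thursday March 28, 2019.
April 2019 ends with Thursday April 25, 2019.
May 2019 ends with Thursday May 30, 2019.

May 30, 2019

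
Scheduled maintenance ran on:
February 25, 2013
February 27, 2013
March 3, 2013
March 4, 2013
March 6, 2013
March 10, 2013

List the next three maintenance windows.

March 11, 2013; March 13, 2013; March 17, 2013

The gap pattern 2, 4, 1, 2, 4 repeats every 3 events.
These are the Mondays, Wednesdays and Sundays of each week.
The following Monday is March 11, 2013.
Next Wednesday: March 13, 2013.
Next Sunday: March 17, 2013.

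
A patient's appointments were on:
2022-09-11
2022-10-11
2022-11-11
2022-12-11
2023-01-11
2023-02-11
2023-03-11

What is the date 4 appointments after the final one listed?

2023-07-11

Each date is the 11th; the gaps (30, 31, 30, 31, 31, 28) track the month lengths.
The rule is the 11th of each month.
Next: April 2023 → 2023-04-11.
May 2023: 2023-05-11.
Next: June 2023 → 2023-06-11.
Next: July 2023 → 2023-07-11.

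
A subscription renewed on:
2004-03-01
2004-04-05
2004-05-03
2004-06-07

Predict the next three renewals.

2004-07-05, 2004-08-02, 2004-09-06

These are Mondays at 28- or 35-day spacing (35, 28, 35).
The pattern: 1st Monday of the month.
1st Monday of July 2004: 2004-07-05.
1st Monday of August 2004: 2004-08-02.
September 2004 — 1st Monday is 2004-09-06.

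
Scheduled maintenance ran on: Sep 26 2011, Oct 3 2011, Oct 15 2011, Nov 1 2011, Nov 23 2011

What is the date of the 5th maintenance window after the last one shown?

May 26 2012

Intervals are 7, 12, 17, 22 days — an arithmetic progression with common difference 5.
Next gap: 27 days. Nov 23 2011 + 27 days = Dec 20 2011.
Next gap: 32 days. Dec 20 2011 + 32 days = Jan 21 2012.
Next gap: 37 days. Jan 21 2012 + 37 days = Feb 27 2012.
Next gap: 42 days. Feb 27 2012 + 42 days = Apr 9 2012.
Next gap: 47 days. Apr 9 2012 + 47 days = May 26 2012.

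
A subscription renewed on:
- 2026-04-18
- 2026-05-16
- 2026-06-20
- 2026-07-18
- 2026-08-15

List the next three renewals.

2026-09-19, 2026-10-17, 2026-11-21

Gaps: 28, 35, 28, 28 days — a mix of 28 and 35. Every date is a Saturday.
Each is the 3rd Saturday of its month.
September 2026 — 3rd Saturday is 2026-09-19.
3rd Saturday of October 2026: 2026-10-17.
3rd Saturday of November 2026: 2026-11-21.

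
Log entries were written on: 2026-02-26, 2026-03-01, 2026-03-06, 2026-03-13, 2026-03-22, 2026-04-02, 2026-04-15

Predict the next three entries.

The spacing grows by 2 each time: 3, 5, 7, 9, 11, 13 days.
Next gap: 15 days. 2026-04-15 + 15 days = 2026-04-30.
Next gap: 17 days. 2026-04-30 + 17 days = 2026-05-17.
Next gap: 19 days. 2026-05-17 + 19 days = 2026-06-05.

2026-04-30, 2026-05-17, 2026-06-05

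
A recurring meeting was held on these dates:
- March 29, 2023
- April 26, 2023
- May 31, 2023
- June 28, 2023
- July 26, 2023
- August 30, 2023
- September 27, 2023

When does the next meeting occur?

October 25, 2023

Every date is a Wednesday; gaps 28, 35, 28, 28, 35, 28 days.
Each is the last Wednesday of its month (at least one falls on the 29th or later, ruling out '4th Wednesday').
October 2023 ends with Wednesday October 25, 2023.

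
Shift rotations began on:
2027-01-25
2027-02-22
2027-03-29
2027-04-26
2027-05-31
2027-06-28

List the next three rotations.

All Mondays; the gaps (28, 35, 28, 35, 28) vary with month length.
This is the last Monday of each month.
July 2027 ends with Monday 2027-07-26.
August 2027 ends with Monday 2027-08-30.
Last Monday of September 2027: 2027-09-27.

2027-07-26, 2027-08-30, 2027-09-27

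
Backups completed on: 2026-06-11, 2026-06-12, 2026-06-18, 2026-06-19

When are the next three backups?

Every event lands on a Thursday or Friday (gaps cycle 1, 6, 1).
So the schedule is: every Thursday and Friday.
Next Thursday: 2026-06-25.
Next Friday: 2026-06-26.
The following Thursday is 2026-07-02.

2026-06-25, 2026-06-26, 2026-07-02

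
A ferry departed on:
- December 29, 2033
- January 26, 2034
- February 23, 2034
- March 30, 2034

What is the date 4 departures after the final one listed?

These are Thursdays with 28, 28, 35-day gaps.
Each is the final Thursday of its month — December 29, 2033 is past the 28th, so '4th Thursday' doesn't fit.
Last Thursday of April 2034: April 27, 2034.
Last Thursday of May 2034: May 25, 2034.
Last Thursday of June 2034: June 29, 2034.
July 2034 ends with Thursday July 27, 2034.

July 27, 2034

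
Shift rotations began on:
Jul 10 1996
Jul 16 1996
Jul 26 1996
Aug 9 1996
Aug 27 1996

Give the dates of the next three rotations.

Sep 18 1996, Oct 14 1996, Nov 13 1996

Gaps: 6, 10, 14, 18 days — each gap is 4 larger than the previous one.
Next gap: 22 days. Aug 27 1996 + 22 days = Sep 18 1996.
Next gap: 26 days. Sep 18 1996 + 26 days = Oct 14 1996.
Next gap: 30 days. Oct 14 1996 + 30 days = Nov 13 1996.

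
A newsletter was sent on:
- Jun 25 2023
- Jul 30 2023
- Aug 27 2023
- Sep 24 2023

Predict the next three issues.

All Sundays; the gaps (35, 28, 28) vary with month length.
This is the last Sunday of each month.
October 2023 ends with Sunday Oct 29 2023.
November 2023 ends with Sunday Nov 26 2023.
December 2023 ends with Sunday Dec 31 2023.

Oct 29 2023, Nov 26 2023, Dec 31 2023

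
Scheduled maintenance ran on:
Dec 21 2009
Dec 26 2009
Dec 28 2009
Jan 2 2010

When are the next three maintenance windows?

The gap pattern 5, 2, 5 repeats every 2 events.
These are the Mondays and Saturdays of each week.
The following Monday is Jan 4 2010.
Next Saturday: Jan 9 2010.
Next Monday: Jan 11 2010.

Jan 4 2010, Jan 9 2010, Jan 11 2010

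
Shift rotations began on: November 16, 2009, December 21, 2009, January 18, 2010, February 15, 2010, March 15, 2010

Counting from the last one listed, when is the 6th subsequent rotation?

September 20, 2010

All dates are Mondays, 35, 28, 28, 28 days apart.
Specifically, the 3rd Monday of each month.
3rd Monday of April 2010: April 19, 2010.
3rd Monday of May 2010: May 17, 2010.
June 2010 — 3rd Monday is June 21, 2010.
July 2010 — 3rd Monday is July 19, 2010.
3rd Monday of August 2010: August 16, 2010.
3rd Monday of September 2010: September 20, 2010.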